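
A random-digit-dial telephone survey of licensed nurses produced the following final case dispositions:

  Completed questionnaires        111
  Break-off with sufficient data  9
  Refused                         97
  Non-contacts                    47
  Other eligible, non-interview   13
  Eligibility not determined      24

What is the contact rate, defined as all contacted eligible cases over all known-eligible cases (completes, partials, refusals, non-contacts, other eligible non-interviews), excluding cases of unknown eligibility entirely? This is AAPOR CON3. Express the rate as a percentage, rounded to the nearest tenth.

83.0%

Num: 111 + 9 + 97 + 13 = 230
Denominator: 111 + 9 + 97 + 47 + 13 = 277
CON3 = 230 / 277 = 0.8303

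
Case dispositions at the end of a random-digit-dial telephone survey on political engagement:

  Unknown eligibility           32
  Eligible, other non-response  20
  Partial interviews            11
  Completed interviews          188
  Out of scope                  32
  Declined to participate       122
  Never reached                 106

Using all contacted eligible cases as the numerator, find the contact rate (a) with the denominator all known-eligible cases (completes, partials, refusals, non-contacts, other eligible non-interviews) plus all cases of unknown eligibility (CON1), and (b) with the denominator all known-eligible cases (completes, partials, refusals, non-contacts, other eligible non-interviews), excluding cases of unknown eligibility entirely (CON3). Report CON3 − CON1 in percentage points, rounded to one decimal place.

5.1

Numerator → 188 + 11 + 122 + 20 = 341
Denom → 188 + 11 + 122 + 106 + 20 + 32 = 479
CON1 = 341 / 479 = 0.7119
Denom → 188 + 11 + 122 + 106 + 20 = 447
CON3 = 341 / 447 = 0.7629
Difference = 76.29 − 71.19 = 5.10 percentage points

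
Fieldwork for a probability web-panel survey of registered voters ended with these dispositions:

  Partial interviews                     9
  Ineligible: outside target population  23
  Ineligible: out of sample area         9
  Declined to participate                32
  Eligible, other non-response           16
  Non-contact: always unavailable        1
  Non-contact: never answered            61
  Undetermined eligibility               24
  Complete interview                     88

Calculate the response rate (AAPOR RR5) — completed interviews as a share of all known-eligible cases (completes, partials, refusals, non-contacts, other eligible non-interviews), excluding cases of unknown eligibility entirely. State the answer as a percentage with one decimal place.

42.5%

Non-contacts = 61 + 1 = 62
Out of scope = 23 + 9 = 32
Numerator = 88
Denominator = 88 + 9 + 32 + 62 + 16 = 207
RR5 = 88 / 207 = 0.4251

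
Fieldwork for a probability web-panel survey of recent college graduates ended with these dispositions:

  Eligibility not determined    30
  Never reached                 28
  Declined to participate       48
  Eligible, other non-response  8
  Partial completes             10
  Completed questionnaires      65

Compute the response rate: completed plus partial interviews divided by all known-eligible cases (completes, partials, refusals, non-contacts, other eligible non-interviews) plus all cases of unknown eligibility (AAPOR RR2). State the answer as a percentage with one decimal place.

39.7%

Num = 65 + 10 = 75
Base = 65 + 10 + 48 + 28 + 8 + 30 = 189
RR2 = 75 / 189 = 0.3968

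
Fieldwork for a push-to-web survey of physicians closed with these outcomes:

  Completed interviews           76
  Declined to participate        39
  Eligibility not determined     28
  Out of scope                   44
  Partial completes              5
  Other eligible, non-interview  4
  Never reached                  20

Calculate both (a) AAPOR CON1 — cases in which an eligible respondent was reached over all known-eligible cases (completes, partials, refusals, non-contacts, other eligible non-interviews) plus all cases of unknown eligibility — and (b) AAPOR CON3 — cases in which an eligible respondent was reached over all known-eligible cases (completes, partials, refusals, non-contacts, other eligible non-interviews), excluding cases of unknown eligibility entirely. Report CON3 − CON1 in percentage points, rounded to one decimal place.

Num → 76 + 5 + 39 + 4 = 124
Denom → 76 + 5 + 39 + 20 + 4 + 28 = 172
CON1 = 124 / 172 = 0.7209
Denom → 76 + 5 + 39 + 20 + 4 = 144
CON3 = 124 / 144 = 0.8611
Difference = 86.11 − 72.09 = 14.02 percentage points

14.0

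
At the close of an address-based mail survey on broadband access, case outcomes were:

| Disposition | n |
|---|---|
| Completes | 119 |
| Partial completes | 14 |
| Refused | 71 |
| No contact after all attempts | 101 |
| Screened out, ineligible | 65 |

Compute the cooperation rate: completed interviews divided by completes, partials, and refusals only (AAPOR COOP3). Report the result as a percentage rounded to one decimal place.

Num = 119
Base = 119 + 14 + 71 = 204
COOP3 = 119 / 204 = 0.5833

58.3%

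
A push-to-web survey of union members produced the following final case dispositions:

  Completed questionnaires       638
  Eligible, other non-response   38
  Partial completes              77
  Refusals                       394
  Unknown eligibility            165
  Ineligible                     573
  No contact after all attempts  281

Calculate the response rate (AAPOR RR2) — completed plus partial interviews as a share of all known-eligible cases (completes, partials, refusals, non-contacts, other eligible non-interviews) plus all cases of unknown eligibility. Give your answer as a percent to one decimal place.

Numerator: 638 + 77 = 715
Base: 638 + 77 + 394 + 281 + 38 + 165 = 1593
RR2 = 715 / 1593 = 0.4488

44.9%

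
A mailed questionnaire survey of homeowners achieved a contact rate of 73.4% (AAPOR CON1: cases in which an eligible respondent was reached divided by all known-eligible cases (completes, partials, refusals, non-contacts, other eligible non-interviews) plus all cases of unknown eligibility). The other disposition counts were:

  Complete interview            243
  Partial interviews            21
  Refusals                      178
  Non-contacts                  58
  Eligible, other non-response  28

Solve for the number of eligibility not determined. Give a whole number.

Top: 243 + 21 + 178 + 28 = 470
CON1 = 470 / D = 0.734
D = 470 / 0.734 = 640.3
Rest of base = 528
eligibility not determined = 640.3 − 528 ≈ 112

112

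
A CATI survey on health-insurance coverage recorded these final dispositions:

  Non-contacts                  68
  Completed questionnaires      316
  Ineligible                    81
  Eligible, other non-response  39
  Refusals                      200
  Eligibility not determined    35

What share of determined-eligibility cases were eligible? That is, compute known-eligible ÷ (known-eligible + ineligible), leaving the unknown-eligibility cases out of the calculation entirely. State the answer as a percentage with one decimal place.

88.5%

Determined eligible: 316 + 200 + 68 + 39 = 623
e = 623 / (623 + 81) = 623 / 704 = 0.8849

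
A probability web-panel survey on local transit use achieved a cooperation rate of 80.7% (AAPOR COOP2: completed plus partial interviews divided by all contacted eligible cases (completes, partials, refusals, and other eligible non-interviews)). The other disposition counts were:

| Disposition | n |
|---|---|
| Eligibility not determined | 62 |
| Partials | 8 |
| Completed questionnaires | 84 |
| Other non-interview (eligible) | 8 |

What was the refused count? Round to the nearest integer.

14

Numerator = 84 + 8 = 92
COOP2 = 92 / D = 0.807
D = 92 / 0.807 = 114.0
Other denominator terms total 100
refused = 114.0 − 100 ≈ 14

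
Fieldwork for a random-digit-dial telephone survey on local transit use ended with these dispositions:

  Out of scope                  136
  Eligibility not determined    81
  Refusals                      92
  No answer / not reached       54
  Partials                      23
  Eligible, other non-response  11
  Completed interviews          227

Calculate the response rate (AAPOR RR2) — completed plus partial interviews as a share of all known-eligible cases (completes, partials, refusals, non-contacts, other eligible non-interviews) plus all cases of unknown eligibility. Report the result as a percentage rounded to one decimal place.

51.2%

Numerator → 227 + 23 = 250
Denominator → 227 + 23 + 92 + 54 + 11 + 81 = 488
RR2 = 250 / 488 = 0.5123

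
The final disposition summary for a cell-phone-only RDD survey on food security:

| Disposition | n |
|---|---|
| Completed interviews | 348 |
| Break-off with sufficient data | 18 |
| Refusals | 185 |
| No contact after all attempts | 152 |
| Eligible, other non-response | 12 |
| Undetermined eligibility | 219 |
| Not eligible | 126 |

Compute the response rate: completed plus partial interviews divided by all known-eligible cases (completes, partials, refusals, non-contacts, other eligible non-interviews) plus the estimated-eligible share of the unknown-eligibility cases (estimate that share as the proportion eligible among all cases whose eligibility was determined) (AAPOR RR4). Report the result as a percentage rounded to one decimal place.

40.6%

Numerator → 348 + 18 = 366
Determined eligible → 348 + 18 + 185 + 152 + 12 = 715
e = 715 / (715 + 126) = 715 / 841 = 0.8502
e × U → 0.8502 × 219 = 186.19
Denominator → 715 + 186.19 = 901.19
RR4 = 366 / 901.19 = 0.4061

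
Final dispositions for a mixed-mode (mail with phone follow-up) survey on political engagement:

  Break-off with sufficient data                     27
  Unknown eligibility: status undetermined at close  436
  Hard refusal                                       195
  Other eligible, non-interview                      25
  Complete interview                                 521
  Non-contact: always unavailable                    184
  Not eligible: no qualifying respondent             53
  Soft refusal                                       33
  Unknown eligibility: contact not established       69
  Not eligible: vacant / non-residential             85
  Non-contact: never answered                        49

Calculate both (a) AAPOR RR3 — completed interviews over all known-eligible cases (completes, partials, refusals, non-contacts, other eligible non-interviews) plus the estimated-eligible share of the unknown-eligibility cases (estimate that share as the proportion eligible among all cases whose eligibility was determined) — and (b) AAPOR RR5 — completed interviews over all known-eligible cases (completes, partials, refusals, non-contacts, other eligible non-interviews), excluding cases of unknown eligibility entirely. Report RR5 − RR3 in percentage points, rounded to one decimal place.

Declined to participate = 195 + 33 = 228
No contact after all attempts = 49 + 184 = 233
Undetermined eligibility = 69 + 436 = 505
Not eligible = 53 + 85 = 138
Top → 521
Known eligible → 521 + 27 + 228 + 233 + 25 = 1034
e = 1034 / (1034 + 138) = 1034 / 1172 = 0.8823
Estimated eligible among unknowns → 0.8823 × 505 = 445.56
Base → 1034 + 445.56 = 1479.56
RR3 = 521 / 1479.56 = 0.3521
Base → 521 + 27 + 228 + 233 + 25 = 1034
RR5 = 521 / 1034 = 0.5039
Difference = 50.39 − 35.21 = 15.18 percentage points

15.2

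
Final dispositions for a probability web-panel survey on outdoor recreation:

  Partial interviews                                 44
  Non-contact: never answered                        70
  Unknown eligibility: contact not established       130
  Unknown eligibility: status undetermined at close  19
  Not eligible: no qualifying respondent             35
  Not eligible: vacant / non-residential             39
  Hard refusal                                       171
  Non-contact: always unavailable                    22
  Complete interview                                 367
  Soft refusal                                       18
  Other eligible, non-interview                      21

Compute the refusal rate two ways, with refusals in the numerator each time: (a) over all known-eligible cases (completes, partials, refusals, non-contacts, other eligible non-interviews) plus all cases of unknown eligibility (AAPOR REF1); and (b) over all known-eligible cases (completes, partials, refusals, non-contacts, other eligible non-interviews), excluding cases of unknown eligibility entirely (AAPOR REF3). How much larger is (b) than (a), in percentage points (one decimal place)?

Refusals = 171 + 18 = 189
Non-contacts = 70 + 22 = 92
Unknown eligibility = 130 + 19 = 149
Out of scope = 35 + 39 = 74
Top: 189
Denominator: 367 + 44 + 189 + 92 + 21 + 149 = 862
REF1 = 189 / 862 = 0.2193
Denominator: 367 + 44 + 189 + 92 + 21 = 713
REF3 = 189 / 713 = 0.2651
Difference = 26.51 − 21.93 = 4.58 percentage points

4.6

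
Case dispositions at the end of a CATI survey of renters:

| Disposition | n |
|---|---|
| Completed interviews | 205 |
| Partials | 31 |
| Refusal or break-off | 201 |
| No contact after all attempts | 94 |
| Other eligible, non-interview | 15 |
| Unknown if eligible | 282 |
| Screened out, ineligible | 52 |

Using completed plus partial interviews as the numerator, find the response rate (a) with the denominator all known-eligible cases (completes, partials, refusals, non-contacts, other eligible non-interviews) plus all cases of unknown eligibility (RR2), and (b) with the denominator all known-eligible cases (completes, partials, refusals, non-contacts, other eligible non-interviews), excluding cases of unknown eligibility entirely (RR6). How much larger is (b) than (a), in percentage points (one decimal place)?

14.7

Numerator → 205 + 31 = 236
Denom → 205 + 31 + 201 + 94 + 15 + 282 = 828
RR2 = 236 / 828 = 0.2850
Denom → 205 + 31 + 201 + 94 + 15 = 546
RR6 = 236 / 546 = 0.4322
Difference = 43.22 − 28.50 = 14.72 percentage points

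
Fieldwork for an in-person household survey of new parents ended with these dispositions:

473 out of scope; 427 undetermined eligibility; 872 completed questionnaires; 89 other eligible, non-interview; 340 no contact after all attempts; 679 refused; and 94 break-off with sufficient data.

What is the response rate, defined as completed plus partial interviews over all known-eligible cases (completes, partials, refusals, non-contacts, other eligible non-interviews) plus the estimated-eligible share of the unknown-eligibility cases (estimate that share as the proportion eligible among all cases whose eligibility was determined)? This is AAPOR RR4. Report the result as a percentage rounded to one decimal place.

Top → 872 + 94 = 966
Eligible (known) → 872 + 94 + 679 + 340 + 89 = 2074
e = 2074 / (2074 + 473) = 2074 / 2547 = 0.8143
Eligible share of unknowns → 0.8143 × 427 = 347.71
Denom → 2074 + 347.71 = 2421.71
RR4 = 966 / 2421.71 = 0.3989

39.9%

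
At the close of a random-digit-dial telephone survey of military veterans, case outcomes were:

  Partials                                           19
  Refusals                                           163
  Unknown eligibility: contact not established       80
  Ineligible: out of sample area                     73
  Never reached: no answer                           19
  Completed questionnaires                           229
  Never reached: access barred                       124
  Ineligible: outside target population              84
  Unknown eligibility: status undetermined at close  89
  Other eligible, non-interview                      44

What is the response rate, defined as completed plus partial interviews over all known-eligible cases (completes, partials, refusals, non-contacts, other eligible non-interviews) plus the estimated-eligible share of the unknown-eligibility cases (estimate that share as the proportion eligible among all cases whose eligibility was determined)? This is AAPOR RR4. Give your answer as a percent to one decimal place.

Non-contacts = 19 + 124 = 143
Undetermined eligibility = 80 + 89 = 169
Not eligible = 84 + 73 = 157
Numerator: 229 + 19 = 248
Eligible (known): 229 + 19 + 163 + 143 + 44 = 598
e = 598 / (598 + 157) = 598 / 755 = 0.7921
Estimated eligible among unknowns: 0.7921 × 169 = 133.86
Denom: 598 + 133.86 = 731.86
RR4 = 248 / 731.86 = 0.3389

33.9%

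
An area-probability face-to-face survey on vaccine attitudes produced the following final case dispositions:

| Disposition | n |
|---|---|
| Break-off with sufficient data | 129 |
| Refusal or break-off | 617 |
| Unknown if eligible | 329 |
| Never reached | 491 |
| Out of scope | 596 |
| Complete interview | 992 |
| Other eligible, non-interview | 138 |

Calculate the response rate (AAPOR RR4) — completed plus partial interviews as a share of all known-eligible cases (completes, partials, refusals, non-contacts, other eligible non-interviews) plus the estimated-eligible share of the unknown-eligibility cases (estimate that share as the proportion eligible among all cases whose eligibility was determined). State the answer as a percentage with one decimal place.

Num: 992 + 129 = 1121
Known eligible: 992 + 129 + 617 + 491 + 138 = 2367
e = 2367 / (2367 + 596) = 2367 / 2963 = 0.7989
Eligible share of unknowns: 0.7989 × 329 = 262.84
Denom: 2367 + 262.84 = 2629.84
RR4 = 1121 / 2629.84 = 0.4263

42.6%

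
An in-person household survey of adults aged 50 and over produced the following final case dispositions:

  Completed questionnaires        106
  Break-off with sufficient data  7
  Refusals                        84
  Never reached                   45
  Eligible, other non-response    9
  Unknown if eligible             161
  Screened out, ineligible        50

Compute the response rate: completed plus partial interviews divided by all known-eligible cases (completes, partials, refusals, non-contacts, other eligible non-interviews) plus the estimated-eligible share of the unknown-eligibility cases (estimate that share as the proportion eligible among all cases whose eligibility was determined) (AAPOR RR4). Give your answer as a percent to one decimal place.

29.3%

Numerator → 106 + 7 = 113
Determined eligible → 106 + 7 + 84 + 45 + 9 = 251
e = 251 / (251 + 50) = 251 / 301 = 0.8339
Estimated eligible among unknowns → 0.8339 × 161 = 134.26
Base → 251 + 134.26 = 385.26
RR4 = 113 / 385.26 = 0.2933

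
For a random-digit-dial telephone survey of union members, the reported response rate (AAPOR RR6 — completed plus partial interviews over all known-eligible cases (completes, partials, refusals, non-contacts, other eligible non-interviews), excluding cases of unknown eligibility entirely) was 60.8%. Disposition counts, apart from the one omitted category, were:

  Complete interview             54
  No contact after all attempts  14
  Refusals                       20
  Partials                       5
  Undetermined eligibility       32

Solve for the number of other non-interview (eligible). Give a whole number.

4

Num: 54 + 5 = 59
RR6 = 59 / D = 0.608
D = 59 / 0.608 = 97.0
Other denominator terms total 93
other non-interview (eligible) = 97.0 − 93 ≈ 4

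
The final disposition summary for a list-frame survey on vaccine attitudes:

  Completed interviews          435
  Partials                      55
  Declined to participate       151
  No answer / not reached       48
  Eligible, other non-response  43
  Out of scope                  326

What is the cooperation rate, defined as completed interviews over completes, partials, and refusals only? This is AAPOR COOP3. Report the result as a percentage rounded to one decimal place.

67.9%

Num = 435
Denom = 435 + 55 + 151 = 641
COOP3 = 435 / 641 = 0.6786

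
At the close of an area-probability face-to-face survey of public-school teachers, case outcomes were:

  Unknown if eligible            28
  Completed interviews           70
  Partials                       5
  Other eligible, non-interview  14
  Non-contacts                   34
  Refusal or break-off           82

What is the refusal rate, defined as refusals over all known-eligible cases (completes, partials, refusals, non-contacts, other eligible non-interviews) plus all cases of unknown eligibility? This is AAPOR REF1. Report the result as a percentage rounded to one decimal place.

35.2%

Numerator = 82
Base = 70 + 5 + 82 + 34 + 14 + 28 = 233
REF1 = 82 / 233 = 0.3519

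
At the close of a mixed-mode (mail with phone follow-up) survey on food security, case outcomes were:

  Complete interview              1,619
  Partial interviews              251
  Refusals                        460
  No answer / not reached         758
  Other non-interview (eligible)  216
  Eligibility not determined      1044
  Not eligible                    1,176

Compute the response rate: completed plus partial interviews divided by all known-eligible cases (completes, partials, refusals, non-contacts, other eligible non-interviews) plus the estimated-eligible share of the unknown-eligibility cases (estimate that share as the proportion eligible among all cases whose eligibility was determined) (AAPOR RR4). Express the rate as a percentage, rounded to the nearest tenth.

45.9%

Numerator → 1619 + 251 = 1870
Known eligible → 1619 + 251 + 460 + 758 + 216 = 3304
e = 3304 / (3304 + 1176) = 3304 / 4480 = 0.7375
Estimated eligible among unknowns → 0.7375 × 1044 = 769.95
Denominator → 3304 + 769.95 = 4073.95
RR4 = 1870 / 4073.95 = 0.4590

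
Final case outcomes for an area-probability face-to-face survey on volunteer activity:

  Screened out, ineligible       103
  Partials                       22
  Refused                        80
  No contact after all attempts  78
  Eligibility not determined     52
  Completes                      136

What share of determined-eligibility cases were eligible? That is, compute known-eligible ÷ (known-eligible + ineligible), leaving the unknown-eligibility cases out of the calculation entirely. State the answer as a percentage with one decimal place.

75.4%

Known eligible = 136 + 22 + 80 + 78 = 316
e = 316 / (316 + 103) = 316 / 419 = 0.7542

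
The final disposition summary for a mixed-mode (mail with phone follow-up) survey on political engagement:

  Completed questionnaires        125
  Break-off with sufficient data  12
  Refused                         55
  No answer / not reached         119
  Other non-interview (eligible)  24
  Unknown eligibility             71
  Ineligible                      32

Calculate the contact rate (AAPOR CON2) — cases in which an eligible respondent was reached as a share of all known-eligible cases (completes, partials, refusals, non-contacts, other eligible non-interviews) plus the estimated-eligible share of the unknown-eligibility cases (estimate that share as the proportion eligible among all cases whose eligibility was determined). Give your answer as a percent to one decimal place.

54.0%

Num = 125 + 12 + 55 + 24 = 216
Known eligible = 125 + 12 + 55 + 119 + 24 = 335
e = 335 / (335 + 32) = 335 / 367 = 0.9128
e × U = 0.9128 × 71 = 64.81
Denom = 335 + 64.81 = 399.81
CON2 = 216 / 399.81 = 0.5403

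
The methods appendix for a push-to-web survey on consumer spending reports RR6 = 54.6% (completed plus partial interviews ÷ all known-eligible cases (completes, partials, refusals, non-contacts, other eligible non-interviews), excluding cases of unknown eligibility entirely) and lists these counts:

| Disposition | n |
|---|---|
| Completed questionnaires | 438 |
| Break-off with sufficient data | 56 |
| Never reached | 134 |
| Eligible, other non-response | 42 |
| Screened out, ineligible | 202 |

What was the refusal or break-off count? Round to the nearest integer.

235

Top: 438 + 56 = 494
RR6 = 494 / D = 0.546
D = 494 / 0.546 = 904.8
Other denominator terms total 670
refusal or break-off = 904.8 − 670 ≈ 235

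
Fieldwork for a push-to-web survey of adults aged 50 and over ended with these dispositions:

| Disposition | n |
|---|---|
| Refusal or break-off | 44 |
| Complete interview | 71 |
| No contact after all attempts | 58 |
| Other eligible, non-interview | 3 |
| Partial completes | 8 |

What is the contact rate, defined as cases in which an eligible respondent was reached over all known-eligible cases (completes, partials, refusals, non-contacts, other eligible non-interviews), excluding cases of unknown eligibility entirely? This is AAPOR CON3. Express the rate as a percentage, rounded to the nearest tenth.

68.5%

Num = 71 + 8 + 44 + 3 = 126
Denominator = 71 + 8 + 44 + 58 + 3 = 184
CON3 = 126 / 184 = 0.6848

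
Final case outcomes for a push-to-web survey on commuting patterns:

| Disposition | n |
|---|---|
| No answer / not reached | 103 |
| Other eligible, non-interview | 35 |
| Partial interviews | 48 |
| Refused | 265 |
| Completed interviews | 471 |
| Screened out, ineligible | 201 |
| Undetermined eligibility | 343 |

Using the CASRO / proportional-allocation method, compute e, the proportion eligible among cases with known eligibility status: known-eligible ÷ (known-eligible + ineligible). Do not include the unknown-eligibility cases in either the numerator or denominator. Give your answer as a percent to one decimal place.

Eligible (known): 471 + 48 + 265 + 103 + 35 = 922
e = 922 / (922 + 201) = 922 / 1123 = 0.8210

82.1%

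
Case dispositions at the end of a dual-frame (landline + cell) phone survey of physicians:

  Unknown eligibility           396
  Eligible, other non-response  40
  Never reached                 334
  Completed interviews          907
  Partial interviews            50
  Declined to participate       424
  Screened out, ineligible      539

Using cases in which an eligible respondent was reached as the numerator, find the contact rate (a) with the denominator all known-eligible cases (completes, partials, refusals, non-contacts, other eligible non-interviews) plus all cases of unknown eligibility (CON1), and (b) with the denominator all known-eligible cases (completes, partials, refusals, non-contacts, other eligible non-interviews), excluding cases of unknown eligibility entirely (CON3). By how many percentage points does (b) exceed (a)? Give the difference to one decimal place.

Num → 907 + 50 + 424 + 40 = 1421
Base → 907 + 50 + 424 + 334 + 40 + 396 = 2151
CON1 = 1421 / 2151 = 0.6606
Base → 907 + 50 + 424 + 334 + 40 = 1755
CON3 = 1421 / 1755 = 0.8097
Difference = 80.97 − 66.06 = 14.91 percentage points

14.9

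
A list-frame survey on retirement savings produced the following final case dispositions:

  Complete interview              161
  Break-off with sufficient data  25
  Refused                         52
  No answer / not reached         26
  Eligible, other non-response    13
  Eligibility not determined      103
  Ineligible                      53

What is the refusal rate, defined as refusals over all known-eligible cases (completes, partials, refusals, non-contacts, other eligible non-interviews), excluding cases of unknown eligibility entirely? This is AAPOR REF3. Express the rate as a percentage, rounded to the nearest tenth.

18.8%

Numerator: 52
Denom: 161 + 25 + 52 + 26 + 13 = 277
REF3 = 52 / 277 = 0.1877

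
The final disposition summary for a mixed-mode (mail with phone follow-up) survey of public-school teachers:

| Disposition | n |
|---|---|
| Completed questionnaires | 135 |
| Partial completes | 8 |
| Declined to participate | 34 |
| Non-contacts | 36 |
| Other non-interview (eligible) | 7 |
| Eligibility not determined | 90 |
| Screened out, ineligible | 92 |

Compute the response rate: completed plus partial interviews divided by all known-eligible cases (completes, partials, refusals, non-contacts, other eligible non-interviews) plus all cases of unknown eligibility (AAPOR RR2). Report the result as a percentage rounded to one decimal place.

Top: 135 + 8 = 143
Base: 135 + 8 + 34 + 36 + 7 + 90 = 310
RR2 = 143 / 310 = 0.4613

46.1%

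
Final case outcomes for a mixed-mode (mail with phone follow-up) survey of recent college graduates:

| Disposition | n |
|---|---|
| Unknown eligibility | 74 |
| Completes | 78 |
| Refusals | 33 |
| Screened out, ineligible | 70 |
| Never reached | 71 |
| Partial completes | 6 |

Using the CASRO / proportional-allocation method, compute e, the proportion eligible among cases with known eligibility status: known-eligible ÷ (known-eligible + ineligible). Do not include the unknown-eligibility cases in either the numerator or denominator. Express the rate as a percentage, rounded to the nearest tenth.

Determined eligible: 78 + 6 + 33 + 71 = 188
e = 188 / (188 + 70) = 188 / 258 = 0.7287

72.9%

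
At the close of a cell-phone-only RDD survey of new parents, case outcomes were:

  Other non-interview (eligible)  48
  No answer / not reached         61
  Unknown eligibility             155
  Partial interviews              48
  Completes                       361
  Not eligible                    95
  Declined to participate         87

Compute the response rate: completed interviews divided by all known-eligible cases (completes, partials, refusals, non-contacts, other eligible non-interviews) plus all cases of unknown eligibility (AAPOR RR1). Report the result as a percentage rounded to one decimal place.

Num → 361
Base → 361 + 48 + 87 + 61 + 48 + 155 = 760
RR1 = 361 / 760 = 0.4750

47.5%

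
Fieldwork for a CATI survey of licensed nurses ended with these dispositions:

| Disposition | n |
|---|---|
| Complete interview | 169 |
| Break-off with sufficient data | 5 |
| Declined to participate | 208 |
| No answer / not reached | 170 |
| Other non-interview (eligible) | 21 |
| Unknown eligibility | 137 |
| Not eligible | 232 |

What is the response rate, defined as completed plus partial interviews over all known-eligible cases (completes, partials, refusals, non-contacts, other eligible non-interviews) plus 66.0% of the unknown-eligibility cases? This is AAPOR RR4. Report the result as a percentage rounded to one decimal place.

26.2%

Top → 169 + 5 = 174
Determined eligible → 169 + 5 + 208 + 170 + 21 = 573
Estimated eligible among unknowns → 0.6600 × 137 = 90.42
Denominator → 573 + 90.42 = 663.42
RR4 = 174 / 663.42 = 0.2623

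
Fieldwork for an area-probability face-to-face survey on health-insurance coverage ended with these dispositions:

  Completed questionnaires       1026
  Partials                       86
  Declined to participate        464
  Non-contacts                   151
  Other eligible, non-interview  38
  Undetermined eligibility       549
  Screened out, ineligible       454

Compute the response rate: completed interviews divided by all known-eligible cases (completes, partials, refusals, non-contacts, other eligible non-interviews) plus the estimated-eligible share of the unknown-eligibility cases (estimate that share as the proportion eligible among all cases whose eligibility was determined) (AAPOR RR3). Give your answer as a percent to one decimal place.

46.6%

Top = 1026
Determined eligible = 1026 + 86 + 464 + 151 + 38 = 1765
e = 1765 / (1765 + 454) = 1765 / 2219 = 0.7954
Estimated eligible among unknowns = 0.7954 × 549 = 436.67
Denom = 1765 + 436.67 = 2201.67
RR3 = 1026 / 2201.67 = 0.4660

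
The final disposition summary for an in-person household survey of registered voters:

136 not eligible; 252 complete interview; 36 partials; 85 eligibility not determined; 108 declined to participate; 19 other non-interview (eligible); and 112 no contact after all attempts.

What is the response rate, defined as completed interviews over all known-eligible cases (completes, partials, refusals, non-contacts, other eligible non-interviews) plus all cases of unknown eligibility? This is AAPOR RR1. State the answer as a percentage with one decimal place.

Num: 252
Denom: 252 + 36 + 108 + 112 + 19 + 85 = 612
RR1 = 252 / 612 = 0.4118

41.2%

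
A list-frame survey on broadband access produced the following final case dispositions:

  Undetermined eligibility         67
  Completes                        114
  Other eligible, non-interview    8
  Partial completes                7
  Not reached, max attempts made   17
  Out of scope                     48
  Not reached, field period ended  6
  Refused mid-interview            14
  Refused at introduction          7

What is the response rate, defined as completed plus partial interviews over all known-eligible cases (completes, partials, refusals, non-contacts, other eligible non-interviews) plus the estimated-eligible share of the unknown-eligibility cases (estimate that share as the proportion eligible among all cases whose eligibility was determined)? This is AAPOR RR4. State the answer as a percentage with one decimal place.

Refusal or break-off = 7 + 14 = 21
No contact after all attempts = 6 + 17 = 23
Numerator = 114 + 7 = 121
Determined eligible = 114 + 7 + 21 + 23 + 8 = 173
e = 173 / (173 + 48) = 173 / 221 = 0.7828
e × U = 0.7828 × 67 = 52.45
Denom = 173 + 52.45 = 225.45
RR4 = 121 / 225.45 = 0.5367

53.7%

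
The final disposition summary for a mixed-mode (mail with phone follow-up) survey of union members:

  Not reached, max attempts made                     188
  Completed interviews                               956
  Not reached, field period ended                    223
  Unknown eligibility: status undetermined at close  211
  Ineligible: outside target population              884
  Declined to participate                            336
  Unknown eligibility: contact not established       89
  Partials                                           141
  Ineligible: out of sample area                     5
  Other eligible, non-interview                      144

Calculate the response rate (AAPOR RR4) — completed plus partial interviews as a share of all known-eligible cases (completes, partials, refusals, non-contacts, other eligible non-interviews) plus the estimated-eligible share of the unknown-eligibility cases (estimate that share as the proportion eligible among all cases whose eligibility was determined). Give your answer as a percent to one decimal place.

No answer / not reached = 223 + 188 = 411
Eligibility not determined = 89 + 211 = 300
Ineligible = 884 + 5 = 889
Num → 956 + 141 = 1097
Determined eligible → 956 + 141 + 336 + 411 + 144 = 1988
e = 1988 / (1988 + 889) = 1988 / 2877 = 0.6910
e × U → 0.6910 × 300 = 207.30
Denominator → 1988 + 207.30 = 2195.30
RR4 = 1097 / 2195.30 = 0.4997

50.0%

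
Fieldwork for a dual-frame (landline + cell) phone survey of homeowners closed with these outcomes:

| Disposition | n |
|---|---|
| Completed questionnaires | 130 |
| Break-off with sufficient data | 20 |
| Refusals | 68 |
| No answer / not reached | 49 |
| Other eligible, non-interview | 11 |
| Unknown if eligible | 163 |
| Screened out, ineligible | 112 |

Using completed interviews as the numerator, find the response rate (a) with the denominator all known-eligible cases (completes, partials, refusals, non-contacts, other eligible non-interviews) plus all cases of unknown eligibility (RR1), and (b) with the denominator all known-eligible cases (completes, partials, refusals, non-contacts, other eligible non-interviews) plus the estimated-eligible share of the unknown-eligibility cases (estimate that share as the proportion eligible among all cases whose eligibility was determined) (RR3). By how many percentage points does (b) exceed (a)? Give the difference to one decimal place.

Top: 130
Denominator: 130 + 20 + 68 + 49 + 11 + 163 = 441
RR1 = 130 / 441 = 0.2948
Eligible (known): 130 + 20 + 68 + 49 + 11 = 278
e = 278 / (278 + 112) = 278 / 390 = 0.7128
e × U: 0.7128 × 163 = 116.19
Denominator: 278 + 116.19 = 394.19
RR3 = 130 / 394.19 = 0.3298
Difference = 32.98 − 29.48 = 3.50 percentage points

3.5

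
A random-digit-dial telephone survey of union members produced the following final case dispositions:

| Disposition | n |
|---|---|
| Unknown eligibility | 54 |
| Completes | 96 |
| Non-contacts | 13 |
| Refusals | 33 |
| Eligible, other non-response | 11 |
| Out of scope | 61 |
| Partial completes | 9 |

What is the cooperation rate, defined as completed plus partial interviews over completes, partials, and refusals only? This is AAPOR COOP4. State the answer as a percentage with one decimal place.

Num → 96 + 9 = 105
Base → 96 + 9 + 33 = 138
COOP4 = 105 / 138 = 0.7609

76.1%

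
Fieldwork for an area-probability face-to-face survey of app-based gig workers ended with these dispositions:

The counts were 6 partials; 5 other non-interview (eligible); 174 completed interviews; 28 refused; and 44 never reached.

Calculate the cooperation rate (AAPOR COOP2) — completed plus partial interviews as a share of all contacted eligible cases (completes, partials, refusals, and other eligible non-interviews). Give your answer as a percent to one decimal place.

84.5%

Top: 174 + 6 = 180
Base: 174 + 6 + 28 + 5 = 213
COOP2 = 180 / 213 = 0.8451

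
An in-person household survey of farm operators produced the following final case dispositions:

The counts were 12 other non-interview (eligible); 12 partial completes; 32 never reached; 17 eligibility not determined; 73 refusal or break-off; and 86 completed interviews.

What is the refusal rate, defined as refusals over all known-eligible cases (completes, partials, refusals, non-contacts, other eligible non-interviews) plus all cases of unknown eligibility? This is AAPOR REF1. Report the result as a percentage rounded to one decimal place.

31.5%

Top: 73
Denom: 86 + 12 + 73 + 32 + 12 + 17 = 232
REF1 = 73 / 232 = 0.3147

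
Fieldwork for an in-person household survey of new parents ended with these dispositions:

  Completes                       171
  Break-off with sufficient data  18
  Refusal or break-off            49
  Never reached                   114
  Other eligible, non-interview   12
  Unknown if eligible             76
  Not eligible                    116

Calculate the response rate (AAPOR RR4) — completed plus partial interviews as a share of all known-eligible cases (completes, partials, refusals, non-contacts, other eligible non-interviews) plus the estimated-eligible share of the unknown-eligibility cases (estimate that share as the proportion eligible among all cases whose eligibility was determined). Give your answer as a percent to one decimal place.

Numerator → 171 + 18 = 189
Known eligible → 171 + 18 + 49 + 114 + 12 = 364
e = 364 / (364 + 116) = 364 / 480 = 0.7583
Estimated eligible among unknowns → 0.7583 × 76 = 57.63
Base → 364 + 57.63 = 421.63
RR4 = 189 / 421.63 = 0.4483

44.8%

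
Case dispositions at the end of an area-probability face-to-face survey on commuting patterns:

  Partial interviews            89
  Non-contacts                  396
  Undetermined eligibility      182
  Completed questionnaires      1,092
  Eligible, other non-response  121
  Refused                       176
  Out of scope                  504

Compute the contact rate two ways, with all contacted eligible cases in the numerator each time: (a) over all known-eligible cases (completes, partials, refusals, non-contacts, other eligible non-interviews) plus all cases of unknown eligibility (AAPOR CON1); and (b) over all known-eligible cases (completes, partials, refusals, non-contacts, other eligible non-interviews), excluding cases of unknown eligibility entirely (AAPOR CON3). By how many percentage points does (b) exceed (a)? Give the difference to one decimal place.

Top → 1092 + 89 + 176 + 121 = 1478
Denom → 1092 + 89 + 176 + 396 + 121 + 182 = 2056
CON1 = 1478 / 2056 = 0.7189
Denom → 1092 + 89 + 176 + 396 + 121 = 1874
CON3 = 1478 / 1874 = 0.7887
Difference = 78.87 − 71.89 = 6.98 percentage points

7.0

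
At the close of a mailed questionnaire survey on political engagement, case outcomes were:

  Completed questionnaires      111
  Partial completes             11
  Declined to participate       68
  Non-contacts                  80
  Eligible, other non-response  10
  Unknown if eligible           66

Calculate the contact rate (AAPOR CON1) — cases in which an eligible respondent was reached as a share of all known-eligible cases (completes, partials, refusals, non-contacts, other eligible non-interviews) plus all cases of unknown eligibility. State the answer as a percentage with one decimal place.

57.8%

Numerator = 111 + 11 + 68 + 10 = 200
Base = 111 + 11 + 68 + 80 + 10 + 66 = 346
CON1 = 200 / 346 = 0.5780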